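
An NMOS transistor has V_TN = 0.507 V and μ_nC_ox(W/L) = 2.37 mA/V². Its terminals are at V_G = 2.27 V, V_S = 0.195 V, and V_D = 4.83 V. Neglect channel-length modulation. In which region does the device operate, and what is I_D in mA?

Saturation; I_D = 2.91 mA

V_GS = V_G − V_S = 2.27 − 0.195 = 2.08 V; V_DS = V_D − V_S = 4.83 − 0.195 = 4.63 V.
V_ov = V_GS − V_TN = 2.08 − 0.507 = 1.57 V.
Since V_DS = 4.63 V ≥ V_ov = 1.57 V, the device is in saturation.
I_D = ½ k_n V_ov² = 0.5 × 2.37 × 1.57² = 2.91 mA.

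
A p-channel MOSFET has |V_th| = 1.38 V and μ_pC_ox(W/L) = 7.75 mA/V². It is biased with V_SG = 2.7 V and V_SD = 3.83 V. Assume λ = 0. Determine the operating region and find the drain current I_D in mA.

Saturation; I_D = 6.75 mA

V_ov = V_SG − |V_th| = 2.7 − 1.38 = 1.32 V.
Since V_SD = 3.83 V ≥ V_ov = 1.32 V, the device is in saturation.
I_D = ½ k_p V_ov² = 0.5 × 7.75 × 1.32² = 6.75 mA.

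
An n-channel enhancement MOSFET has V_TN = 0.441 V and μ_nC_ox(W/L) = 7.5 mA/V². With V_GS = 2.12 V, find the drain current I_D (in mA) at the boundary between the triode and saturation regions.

I_D = 10.6 mA

At the boundary V_DS = V_ov = V_GS − V_TN = 2.12 − 0.441 = 1.68 V.
I_D = ½ k_n V_ov² = 0.5 × 7.5 × 1.68² = 10.6 mA.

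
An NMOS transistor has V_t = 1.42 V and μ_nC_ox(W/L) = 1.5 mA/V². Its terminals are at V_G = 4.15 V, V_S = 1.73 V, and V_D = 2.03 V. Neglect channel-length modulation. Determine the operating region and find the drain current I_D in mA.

Triode; I_D = 0.383 mA

V_GS = V_G − V_S = 4.15 − 1.73 = 2.42 V; V_DS = V_D − V_S = 2.03 − 1.73 = 0.3 V.
V_ov = V_GS − V_t = 2.42 − 1.42 = 1 V.
Since V_DS = 0.3 V < V_ov = 1 V, the device is in the triode region.
I_D = k_n [V_ov · V_DS − ½ V_DS²] = 1.5 × [1 × 0.3 − 0.5 × 0.3²] = 0.383 mA.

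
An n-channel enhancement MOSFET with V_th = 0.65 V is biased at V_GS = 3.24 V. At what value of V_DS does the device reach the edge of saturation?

The boundary between triode and saturation is V_DS = V_GS − V_th = V_ov.
V_ov = 3.24 − 0.65 = 2.59 V.

V_DS,sat = 2.59 V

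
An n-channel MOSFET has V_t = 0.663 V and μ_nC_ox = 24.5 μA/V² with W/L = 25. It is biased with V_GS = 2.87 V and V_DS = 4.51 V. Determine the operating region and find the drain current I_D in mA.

k_n = μ_nC_ox · (W/L) = 0.6125 mA/V².
V_ov = V_GS − V_t = 2.87 − 0.663 = 2.21 V.
Since V_DS = 4.51 V ≥ V_ov = 2.21 V, the device is in saturation.
I_D = ½ k_n V_ov² = 0.5 × 0.6125 × 2.21² = 1.49 mA.

Saturation; I_D = 1.49 mA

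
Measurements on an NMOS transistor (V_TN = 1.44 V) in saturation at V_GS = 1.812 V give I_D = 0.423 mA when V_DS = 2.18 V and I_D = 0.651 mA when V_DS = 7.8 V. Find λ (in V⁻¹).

With V_GS fixed, I_D ∝ (1 + λ V_DS) in saturation, so I_D2/I_D1 = (1 + λ V_DS2)/(1 + λ V_DS1).
0.651/0.423 = 1.539 = (1 + 7.8 λ)/(1 + 2.18 λ).
Solving: λ (I_D1 V_DS2 − I_D2 V_DS1) = I_D2 − I_D1, so λ = (0.651 − 0.423) / (0.423 × 7.8 − 0.651 × 2.18) = 0.228 / 1.88 = 0.121 V⁻¹.

λ = 0.121 V⁻¹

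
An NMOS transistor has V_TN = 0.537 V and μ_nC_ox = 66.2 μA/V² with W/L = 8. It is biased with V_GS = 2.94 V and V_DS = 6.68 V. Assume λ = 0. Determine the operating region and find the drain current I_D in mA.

k_n = μ_nC_ox · (W/L) = 0.5296 mA/V².
V_ov = V_GS − V_TN = 2.94 − 0.537 = 2.4 V.
Since V_DS = 6.68 V ≥ V_ov = 2.4 V, the device is in saturation.
I_D = ½ k_n V_ov² = 0.5 × 0.5296 × 2.4² = 1.53 mA.

Saturation; I_D = 1.53 mA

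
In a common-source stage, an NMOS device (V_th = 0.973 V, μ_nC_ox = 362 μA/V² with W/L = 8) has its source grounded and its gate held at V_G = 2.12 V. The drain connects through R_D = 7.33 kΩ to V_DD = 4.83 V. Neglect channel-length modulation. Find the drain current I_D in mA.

V_GS = V_G = 2.12 V, so V_ov = 2.12 − 0.973 = 1.15 V.
k_n = μ_nC_ox · (W/L) = 2.896 mA/V².
Assume saturation: I_D = ½ k_n V_ov² = 0.5 × 2.896 × 1.15² = 1.91 mA, giving V_DS = V_DD − I_D R_D = 4.83 − 1.91 × 7.33 = -9.13 V.
But -9.13 V < V_ov = 1.15 V, so the device is actually in triode.
In triode I_D = k_n[V_ov V_DS − ½ V_DS²] and I_D = (V_DD − V_DS)/R_D. Equating: 10.6 V_DS² − 25.35 V_DS + 4.83 = 0, giving V_DS = 0.209 V (the root below V_ov).
I_D = (4.83 − 0.209) / 7.33 = 0.63 mA.

I_D = 0.630 mA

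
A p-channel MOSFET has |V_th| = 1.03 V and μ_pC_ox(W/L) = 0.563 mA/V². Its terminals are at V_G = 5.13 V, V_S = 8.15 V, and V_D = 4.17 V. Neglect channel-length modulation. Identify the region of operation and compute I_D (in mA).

V_SG = V_S − V_G = 8.15 − 5.13 = 3.02 V; V_SD = V_S − V_D = 8.15 − 4.17 = 3.98 V.
V_ov = V_SG − |V_th| = 3.02 − 1.03 = 1.99 V.
Since V_SD = 3.98 V ≥ V_ov = 1.99 V, the device is in saturation.
I_D = ½ k_p V_ov² = 0.5 × 0.563 × 1.99² = 1.11 mA.

Saturation; I_D = 1.11 mA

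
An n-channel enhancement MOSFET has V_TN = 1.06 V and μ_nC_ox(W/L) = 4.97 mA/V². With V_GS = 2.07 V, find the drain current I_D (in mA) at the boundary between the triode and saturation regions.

I_D = 2.53 mA

At the boundary V_DS = V_ov = V_GS − V_TN = 2.07 − 1.06 = 1.01 V.
I_D = ½ k_n V_ov² = 0.5 × 4.97 × 1.01² = 2.53 mA.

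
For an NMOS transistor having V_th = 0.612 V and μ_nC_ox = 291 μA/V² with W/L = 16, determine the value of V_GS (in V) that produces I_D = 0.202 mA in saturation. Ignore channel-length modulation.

V_GS = 0.907 V

k_n = μ_nC_ox · (W/L) = 4.656 mA/V².
In saturation I_D = ½ k_n (V_GS − V_th)², so V_GS − V_th = √(2 I_D / k_n) = √(2 × 0.202 / 4.656) = 0.295 V.
V_GS = 0.612 + 0.295 = 0.907 V.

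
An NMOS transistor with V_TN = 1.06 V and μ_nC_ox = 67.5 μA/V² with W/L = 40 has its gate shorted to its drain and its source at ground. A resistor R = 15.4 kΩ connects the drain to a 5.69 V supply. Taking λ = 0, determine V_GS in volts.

V_GS = 1.51 V

With gate tied to drain, V_GS = V_DS ≥ V_GS − V_TN, so the device is in saturation.
k_n = μ_nC_ox · (W/L) = 2.7 mA/V².
KCL at the drain: ½ k_n (V_GS − V_TN)² = (V_DD − V_GS)/R.
Let x = V_GS − 1.06. Then 20.8 x² + x − 4.63 = 0, giving x = 0.448 V (positive root), so V_GS = 1.51 V.
I_D = (V_DD − V_GS)/R = (5.69 − 1.51) / 15.4 = 0.272 mA.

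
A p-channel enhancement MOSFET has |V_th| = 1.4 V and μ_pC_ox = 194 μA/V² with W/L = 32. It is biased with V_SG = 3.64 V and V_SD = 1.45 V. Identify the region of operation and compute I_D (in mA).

Triode; I_D = 13.6 mA

k_p = μ_pC_ox · (W/L) = 6.208 mA/V².
V_ov = V_SG − |V_th| = 3.64 − 1.4 = 2.24 V.
Since V_SD = 1.45 V < V_ov = 2.24 V, the device is in the triode region.
I_D = k_p [V_ov · V_SD − ½ V_SD²] = 6.208 × [2.24 × 1.45 − 0.5 × 1.45²] = 13.6 mA.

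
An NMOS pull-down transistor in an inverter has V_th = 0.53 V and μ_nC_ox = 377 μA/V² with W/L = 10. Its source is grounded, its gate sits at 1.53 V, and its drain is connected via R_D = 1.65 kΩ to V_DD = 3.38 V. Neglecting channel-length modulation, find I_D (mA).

I_D = 1.65 mA

V_GS = V_G = 1.53 V, so V_ov = 1.53 − 0.53 = 1 V.
k_n = μ_nC_ox · (W/L) = 3.77 mA/V².
Assume saturation: I_D = ½ k_n V_ov² = 0.5 × 3.77 × 1² = 1.89 mA, giving V_DS = V_DD − I_D R_D = 3.38 − 1.89 × 1.65 = 0.27 V.
But 0.27 V < V_ov = 1 V, so the device is actually in triode.
In triode I_D = k_n[V_ov V_DS − ½ V_DS²] and I_D = (V_DD − V_DS)/R_D. Equating: 3.11 V_DS² − 7.22 V_DS + 3.38 = 0, giving V_DS = 0.65 V (the root below V_ov).
I_D = (3.38 − 0.65) / 1.65 = 1.65 mA.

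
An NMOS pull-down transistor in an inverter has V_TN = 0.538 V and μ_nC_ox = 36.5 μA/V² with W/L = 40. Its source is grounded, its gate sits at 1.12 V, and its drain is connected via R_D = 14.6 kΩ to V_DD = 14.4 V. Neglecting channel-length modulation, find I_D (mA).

V_GS = V_G = 1.12 V, so V_ov = 1.12 − 0.538 = 0.582 V.
k_n = μ_nC_ox · (W/L) = 1.46 mA/V².
Assume saturation: I_D = ½ k_n V_ov² = 0.5 × 1.46 × 0.582² = 0.247 mA, giving V_DS = V_DD − I_D R_D = 14.4 − 0.247 × 14.6 = 10.8 V.
V_DS = 10.8 V ≥ V_ov = 0.582 V, confirming saturation.

I_D = 0.247 mA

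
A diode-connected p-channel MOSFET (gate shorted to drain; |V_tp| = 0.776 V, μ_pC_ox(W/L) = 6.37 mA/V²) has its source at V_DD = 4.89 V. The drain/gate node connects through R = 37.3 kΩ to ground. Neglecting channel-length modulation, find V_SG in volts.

V_SG = 0.958 V

With gate tied to drain, V_SG = V_SD ≥ V_SG − |V_tp|, so the device is in saturation.
KCL at the drain: ½ k_p (V_SG − |V_tp|)² = (V_DD − V_SG)/R.
Let x = V_SG − 0.776. Then 119 x² + x − 4.114 = 0, giving x = 0.182 V (positive root), so V_SG = 0.958 V.
I_D = (V_DD − V_SG)/R = (4.89 − 0.958) / 37.3 = 0.105 mA.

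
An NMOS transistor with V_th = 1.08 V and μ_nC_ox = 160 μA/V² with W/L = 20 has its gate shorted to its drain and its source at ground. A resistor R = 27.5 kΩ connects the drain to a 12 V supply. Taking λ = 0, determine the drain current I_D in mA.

I_D = 0.379 mA

With gate tied to drain, V_GS = V_DS ≥ V_GS − V_th, so the device is in saturation.
k_n = μ_nC_ox · (W/L) = 3.2 mA/V².
KCL at the drain: ½ k_n (V_GS − V_th)² = (V_DD − V_GS)/R.
Let x = V_GS − 1.08. Then 44 x² + x − 10.92 = 0, giving x = 0.487 V (positive root), so V_GS = 1.57 V.
I_D = (V_DD − V_GS)/R = (12 − 1.57) / 27.5 = 0.379 mA.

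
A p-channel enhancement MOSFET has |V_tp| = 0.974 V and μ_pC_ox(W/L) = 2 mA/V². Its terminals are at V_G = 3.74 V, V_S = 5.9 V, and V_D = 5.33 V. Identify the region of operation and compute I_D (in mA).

V_SG = V_S − V_G = 5.9 − 3.74 = 2.16 V; V_SD = V_S − V_D = 5.9 − 5.33 = 0.57 V.
V_ov = V_SG − |V_tp| = 2.16 − 0.974 = 1.19 V.
Since V_SD = 0.57 V < V_ov = 1.19 V, the device is in the triode region.
I_D = k_p [V_ov · V_SD − ½ V_SD²] = 2 × [1.19 × 0.57 − 0.5 × 0.57²] = 1.03 mA.

Triode; I_D = 1.03 mA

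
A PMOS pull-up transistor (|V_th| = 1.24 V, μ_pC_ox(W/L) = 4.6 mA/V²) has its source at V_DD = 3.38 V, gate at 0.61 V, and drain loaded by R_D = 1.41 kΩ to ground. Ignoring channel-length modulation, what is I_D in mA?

I_D = 2.15 mA

V_SG = V_DD − V_G = 3.38 − 0.61 = 2.77 V, so V_ov = 2.77 − 1.24 = 1.53 V.
Assume saturation: I_D = ½ k_p V_ov² = 0.5 × 4.6 × 1.53² = 5.38 mA, giving V_SD = V_DD − I_D R_D = 3.38 − 5.38 × 1.41 = -4.21 V.
But -4.21 V < V_ov = 1.53 V, so the device is actually in triode.
In triode I_D = k_p[V_ov V_SD − ½ V_SD²] and I_D = (V_DD − V_SD)/R_D. Equating: 3.24 V_SD² − 10.92 V_SD + 3.38 = 0, giving V_SD = 0.345 V (the root below V_ov).
I_D = (3.38 − 0.345) / 1.41 = 2.15 mA.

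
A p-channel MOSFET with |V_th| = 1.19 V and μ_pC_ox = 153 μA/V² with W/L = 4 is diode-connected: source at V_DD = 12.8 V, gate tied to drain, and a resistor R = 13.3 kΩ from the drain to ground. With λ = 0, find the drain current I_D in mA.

With gate tied to drain, V_SG = V_SD ≥ V_SG − |V_th|, so the device is in saturation.
k_p = μ_pC_ox · (W/L) = 0.612 mA/V².
KCL at the drain: ½ k_p (V_SG − |V_th|)² = (V_DD − V_SG)/R.
Let x = V_SG − 1.19. Then 4.07 x² + x − 11.61 = 0, giving x = 1.57 V (positive root), so V_SG = 2.76 V.
I_D = (V_DD − V_SG)/R = (12.8 − 2.76) / 13.3 = 0.755 mA.

I_D = 0.755 mA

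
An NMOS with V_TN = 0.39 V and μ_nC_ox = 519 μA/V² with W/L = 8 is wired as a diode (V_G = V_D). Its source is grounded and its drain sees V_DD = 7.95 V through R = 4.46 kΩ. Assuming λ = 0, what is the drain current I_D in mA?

I_D = 1.50 mA

With gate tied to drain, V_GS = V_DS ≥ V_GS − V_TN, so the device is in saturation.
k_n = μ_nC_ox · (W/L) = 4.152 mA/V².
KCL at the drain: ½ k_n (V_GS − V_TN)² = (V_DD − V_GS)/R.
Let x = V_GS − 0.39. Then 9.26 x² + x − 7.56 = 0, giving x = 0.851 V (positive root), so V_GS = 1.24 V.
I_D = (V_DD − V_GS)/R = (7.95 − 1.24) / 4.46 = 1.5 mA.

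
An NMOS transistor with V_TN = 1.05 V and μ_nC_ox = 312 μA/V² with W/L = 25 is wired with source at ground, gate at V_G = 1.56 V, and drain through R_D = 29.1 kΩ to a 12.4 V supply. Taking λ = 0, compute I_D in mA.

I_D = 0.422 mA

V_GS = V_G = 1.56 V, so V_ov = 1.56 − 1.05 = 0.51 V.
k_n = μ_nC_ox · (W/L) = 7.8 mA/V².
Assume saturation: I_D = ½ k_n V_ov² = 0.5 × 7.8 × 0.51² = 1.01 mA, giving V_DS = V_DD − I_D R_D = 12.4 − 1.01 × 29.1 = -17.1 V.
But -17.1 V < V_ov = 0.51 V, so the device is actually in triode.
In triode I_D = k_n[V_ov V_DS − ½ V_DS²] and I_D = (V_DD − V_DS)/R_D. Equating: 113 V_DS² − 116.8 V_DS + 12.4 = 0, giving V_DS = 0.12 V (the root below V_ov).
I_D = (12.4 − 0.12) / 29.1 = 0.422 mA.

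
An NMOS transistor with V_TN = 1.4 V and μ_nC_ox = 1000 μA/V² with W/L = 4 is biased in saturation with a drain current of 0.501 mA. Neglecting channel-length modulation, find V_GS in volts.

V_GS = 1.90 V

k_n = μ_nC_ox · (W/L) = 4 mA/V².
In saturation I_D = ½ k_n (V_GS − V_TN)², so V_GS − V_TN = √(2 I_D / k_n) = √(2 × 0.501 / 4) = 0.5 V.
V_GS = 1.4 + 0.5 = 1.9 V.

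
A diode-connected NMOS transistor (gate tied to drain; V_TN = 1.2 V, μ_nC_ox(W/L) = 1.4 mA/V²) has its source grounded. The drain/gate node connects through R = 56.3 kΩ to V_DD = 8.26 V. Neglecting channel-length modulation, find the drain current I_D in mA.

With gate tied to drain, V_GS = V_DS ≥ V_GS − V_TN, so the device is in saturation.
KCL at the drain: ½ k_n (V_GS − V_TN)² = (V_DD − V_GS)/R.
Let x = V_GS − 1.2. Then 39.4 x² + x − 7.06 = 0, giving x = 0.411 V (positive root), so V_GS = 1.61 V.
I_D = (V_DD − V_GS)/R = (8.26 − 1.61) / 56.3 = 0.118 mA.

I_D = 0.118 mA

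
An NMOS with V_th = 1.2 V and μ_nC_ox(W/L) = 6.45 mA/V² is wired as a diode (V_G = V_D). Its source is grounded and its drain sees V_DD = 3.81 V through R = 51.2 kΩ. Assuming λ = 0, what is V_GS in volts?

With gate tied to drain, V_GS = V_DS ≥ V_GS − V_th, so the device is in saturation.
KCL at the drain: ½ k_n (V_GS − V_th)² = (V_DD − V_GS)/R.
Let x = V_GS − 1.2. Then 165 x² + x − 2.61 = 0, giving x = 0.123 V (positive root), so V_GS = 1.32 V.
I_D = (V_DD − V_GS)/R = (3.81 − 1.32) / 51.2 = 0.0486 mA.

V_GS = 1.32 V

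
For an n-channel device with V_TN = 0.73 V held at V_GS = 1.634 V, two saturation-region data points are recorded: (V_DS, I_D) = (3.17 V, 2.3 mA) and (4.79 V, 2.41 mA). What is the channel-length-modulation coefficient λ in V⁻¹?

With V_GS fixed, I_D ∝ (1 + λ V_DS) in saturation, so I_D2/I_D1 = (1 + λ V_DS2)/(1 + λ V_DS1).
2.41/2.3 = 1.048 = (1 + 4.79 λ)/(1 + 3.17 λ).
Solving: λ (I_D1 V_DS2 − I_D2 V_DS1) = I_D2 − I_D1, so λ = (2.41 − 2.3) / (2.3 × 4.79 − 2.41 × 3.17) = 0.11 / 3.38 = 0.0326 V⁻¹.

λ = 0.0326 V⁻¹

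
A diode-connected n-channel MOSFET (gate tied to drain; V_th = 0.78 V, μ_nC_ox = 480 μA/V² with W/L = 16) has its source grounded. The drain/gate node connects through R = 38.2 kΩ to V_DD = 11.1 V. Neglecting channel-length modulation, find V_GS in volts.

With gate tied to drain, V_GS = V_DS ≥ V_GS − V_th, so the device is in saturation.
k_n = μ_nC_ox · (W/L) = 7.68 mA/V².
KCL at the drain: ½ k_n (V_GS − V_th)² = (V_DD − V_GS)/R.
Let x = V_GS − 0.78. Then 147 x² + x − 10.32 = 0, giving x = 0.262 V (positive root), so V_GS = 1.04 V.
I_D = (V_DD − V_GS)/R = (11.1 − 1.04) / 38.2 = 0.263 mA.

V_GS = 1.04 V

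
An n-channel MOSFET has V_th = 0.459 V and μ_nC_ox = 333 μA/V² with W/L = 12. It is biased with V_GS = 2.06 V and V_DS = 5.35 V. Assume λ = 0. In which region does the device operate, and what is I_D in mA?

k_n = μ_nC_ox · (W/L) = 3.996 mA/V².
V_ov = V_GS − V_th = 2.06 − 0.459 = 1.6 V.
Since V_DS = 5.35 V ≥ V_ov = 1.6 V, the device is in saturation.
I_D = ½ k_n V_ov² = 0.5 × 3.996 × 1.6² = 5.12 mA.

Saturation; I_D = 5.12 mA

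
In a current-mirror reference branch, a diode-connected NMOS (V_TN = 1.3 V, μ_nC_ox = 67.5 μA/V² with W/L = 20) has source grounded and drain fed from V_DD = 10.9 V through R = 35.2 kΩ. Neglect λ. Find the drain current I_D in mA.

I_D = 0.255 mA

With gate tied to drain, V_GS = V_DS ≥ V_GS − V_TN, so the device is in saturation.
k_n = μ_nC_ox · (W/L) = 1.35 mA/V².
KCL at the drain: ½ k_n (V_GS − V_TN)² = (V_DD − V_GS)/R.
Let x = V_GS − 1.3. Then 23.8 x² + x − 9.6 = 0, giving x = 0.615 V (positive root), so V_GS = 1.91 V.
I_D = (V_DD − V_GS)/R = (10.9 − 1.91) / 35.2 = 0.255 mA.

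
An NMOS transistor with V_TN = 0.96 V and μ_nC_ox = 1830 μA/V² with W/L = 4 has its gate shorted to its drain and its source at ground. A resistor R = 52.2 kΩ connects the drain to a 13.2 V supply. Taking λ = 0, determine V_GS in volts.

V_GS = 1.21 V

With gate tied to drain, V_GS = V_DS ≥ V_GS − V_TN, so the device is in saturation.
k_n = μ_nC_ox · (W/L) = 7.32 mA/V².
KCL at the drain: ½ k_n (V_GS − V_TN)² = (V_DD − V_GS)/R.
Let x = V_GS − 0.96. Then 191 x² + x − 12.24 = 0, giving x = 0.251 V (positive root), so V_GS = 1.21 V.
I_D = (V_DD − V_GS)/R = (13.2 − 1.21) / 52.2 = 0.23 mA.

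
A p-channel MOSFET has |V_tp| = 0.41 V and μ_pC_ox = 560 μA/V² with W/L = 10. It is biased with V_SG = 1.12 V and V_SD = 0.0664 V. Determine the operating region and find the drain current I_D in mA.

k_p = μ_pC_ox · (W/L) = 5.6 mA/V².
V_ov = V_SG − |V_tp| = 1.12 − 0.41 = 0.71 V.
Since V_SD = 0.0664 V < V_ov = 0.71 V, the device is in the triode region.
I_D = k_p [V_ov · V_SD − ½ V_SD²] = 5.6 × [0.71 × 0.0664 − 0.5 × 0.0664²] = 0.252 mA.

Triode; I_D = 0.252 mA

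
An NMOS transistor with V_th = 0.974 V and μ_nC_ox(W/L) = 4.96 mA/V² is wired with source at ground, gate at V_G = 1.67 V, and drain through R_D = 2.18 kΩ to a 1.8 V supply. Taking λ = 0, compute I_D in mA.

I_D = 0.710 mA

V_GS = V_G = 1.67 V, so V_ov = 1.67 − 0.974 = 0.696 V.
Assume saturation: I_D = ½ k_n V_ov² = 0.5 × 4.96 × 0.696² = 1.2 mA, giving V_DS = V_DD − I_D R_D = 1.8 − 1.2 × 2.18 = -0.819 V.
But -0.819 V < V_ov = 0.696 V, so the device is actually in triode.
In triode I_D = k_n[V_ov V_DS − ½ V_DS²] and I_D = (V_DD − V_DS)/R_D. Equating: 5.41 V_DS² − 8.526 V_DS + 1.8 = 0, giving V_DS = 0.251 V (the root below V_ov).
I_D = (1.8 − 0.251) / 2.18 = 0.71 mA.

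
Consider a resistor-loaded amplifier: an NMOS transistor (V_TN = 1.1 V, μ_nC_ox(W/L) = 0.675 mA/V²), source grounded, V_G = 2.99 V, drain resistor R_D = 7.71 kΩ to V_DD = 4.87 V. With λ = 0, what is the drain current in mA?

I_D = 0.565 mA

V_GS = V_G = 2.99 V, so V_ov = 2.99 − 1.1 = 1.89 V.
Assume saturation: I_D = ½ k_n V_ov² = 0.5 × 0.675 × 1.89² = 1.21 mA, giving V_DS = V_DD − I_D R_D = 4.87 − 1.21 × 7.71 = -4.43 V.
But -4.43 V < V_ov = 1.89 V, so the device is actually in triode.
In triode I_D = k_n[V_ov V_DS − ½ V_DS²] and I_D = (V_DD − V_DS)/R_D. Equating: 2.6 V_DS² − 10.84 V_DS + 4.87 = 0, giving V_DS = 0.512 V (the root below V_ov).
I_D = (4.87 − 0.512) / 7.71 = 0.565 mA.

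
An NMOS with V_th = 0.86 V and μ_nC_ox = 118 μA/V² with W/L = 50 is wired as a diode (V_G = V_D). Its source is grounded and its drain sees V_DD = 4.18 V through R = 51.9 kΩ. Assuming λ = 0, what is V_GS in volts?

V_GS = 1.00 V

With gate tied to drain, V_GS = V_DS ≥ V_GS − V_th, so the device is in saturation.
k_n = μ_nC_ox · (W/L) = 5.9 mA/V².
KCL at the drain: ½ k_n (V_GS − V_th)² = (V_DD − V_GS)/R.
Let x = V_GS − 0.86. Then 153 x² + x − 3.32 = 0, giving x = 0.144 V (positive root), so V_GS = 1 V.
I_D = (V_DD − V_GS)/R = (4.18 − 1) / 51.9 = 0.0612 mA.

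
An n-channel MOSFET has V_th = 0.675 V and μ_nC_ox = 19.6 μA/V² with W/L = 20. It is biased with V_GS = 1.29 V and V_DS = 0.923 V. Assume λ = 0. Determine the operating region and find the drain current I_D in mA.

Saturation; I_D = 0.0741 mA

k_n = μ_nC_ox · (W/L) = 0.392 mA/V².
V_ov = V_GS − V_th = 1.29 − 0.675 = 0.615 V.
Since V_DS = 0.923 V ≥ V_ov = 0.615 V, the device is in saturation.
I_D = ½ k_n V_ov² = 0.5 × 0.392 × 0.615² = 0.0741 mA.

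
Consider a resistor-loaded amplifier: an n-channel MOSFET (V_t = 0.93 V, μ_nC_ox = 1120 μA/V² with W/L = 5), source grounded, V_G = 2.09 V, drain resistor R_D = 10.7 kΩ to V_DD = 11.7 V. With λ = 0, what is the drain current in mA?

V_GS = V_G = 2.09 V, so V_ov = 2.09 − 0.93 = 1.16 V.
k_n = μ_nC_ox · (W/L) = 5.6 mA/V².
Assume saturation: I_D = ½ k_n V_ov² = 0.5 × 5.6 × 1.16² = 3.77 mA, giving V_DS = V_DD − I_D R_D = 11.7 − 3.77 × 10.7 = -28.6 V.
But -28.6 V < V_ov = 1.16 V, so the device is actually in triode.
In triode I_D = k_n[V_ov V_DS − ½ V_DS²] and I_D = (V_DD − V_DS)/R_D. Equating: 30 V_DS² − 70.51 V_DS + 11.7 = 0, giving V_DS = 0.18 V (the root below V_ov).
I_D = (11.7 − 0.18) / 10.7 = 1.08 mA.

I_D = 1.08 mA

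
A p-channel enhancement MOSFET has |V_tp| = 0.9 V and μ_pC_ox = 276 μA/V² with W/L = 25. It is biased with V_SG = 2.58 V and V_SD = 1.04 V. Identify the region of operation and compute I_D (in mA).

k_p = μ_pC_ox · (W/L) = 6.9 mA/V².
V_ov = V_SG − |V_tp| = 2.58 − 0.9 = 1.68 V.
Since V_SD = 1.04 V < V_ov = 1.68 V, the device is in the triode region.
I_D = k_p [V_ov · V_SD − ½ V_SD²] = 6.9 × [1.68 × 1.04 − 0.5 × 1.04²] = 8.32 mA.

Triode; I_D = 8.32 mA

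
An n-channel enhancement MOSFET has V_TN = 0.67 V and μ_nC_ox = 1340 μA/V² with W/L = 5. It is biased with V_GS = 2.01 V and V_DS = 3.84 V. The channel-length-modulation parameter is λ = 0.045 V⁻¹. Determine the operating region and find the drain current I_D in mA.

Saturation; I_D = 7.05 mA

k_n = μ_nC_ox · (W/L) = 6.7 mA/V².
V_ov = V_GS − V_TN = 2.01 − 0.67 = 1.34 V.
Since V_DS = 3.84 V ≥ V_ov = 1.34 V, the device is in saturation.
I_D = ½ k_n V_ov² (1 + λ V_DS) = 0.5 × 6.7 × 1.34² × (1 + 0.045 × 3.84) = 7.05 mA.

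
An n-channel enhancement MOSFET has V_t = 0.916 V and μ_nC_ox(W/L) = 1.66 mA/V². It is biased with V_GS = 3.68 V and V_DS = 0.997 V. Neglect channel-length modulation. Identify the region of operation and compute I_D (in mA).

Triode; I_D = 3.75 mA

V_ov = V_GS − V_t = 3.68 − 0.916 = 2.76 V.
Since V_DS = 0.997 V < V_ov = 2.76 V, the device is in the triode region.
I_D = k_n [V_ov · V_DS − ½ V_DS²] = 1.66 × [2.76 × 0.997 − 0.5 × 0.997²] = 3.75 mA.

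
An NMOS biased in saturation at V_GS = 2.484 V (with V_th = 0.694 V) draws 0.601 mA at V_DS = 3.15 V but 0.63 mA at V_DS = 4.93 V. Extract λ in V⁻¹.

With V_GS fixed, I_D ∝ (1 + λ V_DS) in saturation, so I_D2/I_D1 = (1 + λ V_DS2)/(1 + λ V_DS1).
0.63/0.601 = 1.048 = (1 + 4.93 λ)/(1 + 3.15 λ).
Solving: λ (I_D1 V_DS2 − I_D2 V_DS1) = I_D2 − I_D1, so λ = (0.63 − 0.601) / (0.601 × 4.93 − 0.63 × 3.15) = 0.029 / 0.978 = 0.0296 V⁻¹.

λ = 0.0296 V⁻¹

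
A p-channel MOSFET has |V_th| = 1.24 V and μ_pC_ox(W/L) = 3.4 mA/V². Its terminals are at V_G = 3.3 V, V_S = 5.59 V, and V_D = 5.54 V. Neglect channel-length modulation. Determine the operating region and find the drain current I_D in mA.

V_SG = V_S − V_G = 5.59 − 3.3 = 2.29 V; V_SD = V_S − V_D = 5.59 − 5.54 = 0.05 V.
V_ov = V_SG − |V_th| = 2.29 − 1.24 = 1.05 V.
Since V_SD = 0.05 V < V_ov = 1.05 V, the device is in the triode region.
I_D = k_p [V_ov · V_SD − ½ V_SD²] = 3.4 × [1.05 × 0.05 − 0.5 × 0.05²] = 0.174 mA.

Triode; I_D = 0.174 mA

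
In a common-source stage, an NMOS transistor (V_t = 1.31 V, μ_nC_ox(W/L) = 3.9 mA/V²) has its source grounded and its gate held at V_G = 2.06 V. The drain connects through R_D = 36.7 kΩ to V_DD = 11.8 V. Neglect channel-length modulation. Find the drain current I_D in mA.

I_D = 0.318 mA

V_GS = V_G = 2.06 V, so V_ov = 2.06 − 1.31 = 0.75 V.
Assume saturation: I_D = ½ k_n V_ov² = 0.5 × 3.9 × 0.75² = 1.1 mA, giving V_DS = V_DD − I_D R_D = 11.8 − 1.1 × 36.7 = -28.5 V.
But -28.5 V < V_ov = 0.75 V, so the device is actually in triode.
In triode I_D = k_n[V_ov V_DS − ½ V_DS²] and I_D = (V_DD − V_DS)/R_D. Equating: 71.6 V_DS² − 108.3 V_DS + 11.8 = 0, giving V_DS = 0.118 V (the root below V_ov).
I_D = (11.8 − 0.118) / 36.7 = 0.318 mA.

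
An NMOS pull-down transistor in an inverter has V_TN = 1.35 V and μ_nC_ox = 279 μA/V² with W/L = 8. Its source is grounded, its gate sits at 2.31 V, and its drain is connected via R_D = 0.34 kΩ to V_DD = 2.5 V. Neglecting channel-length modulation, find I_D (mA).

V_GS = V_G = 2.31 V, so V_ov = 2.31 − 1.35 = 0.96 V.
k_n = μ_nC_ox · (W/L) = 2.232 mA/V².
Assume saturation: I_D = ½ k_n V_ov² = 0.5 × 2.232 × 0.96² = 1.03 mA, giving V_DS = V_DD − I_D R_D = 2.5 − 1.03 × 0.34 = 2.15 V.
V_DS = 2.15 V ≥ V_ov = 0.96 V, confirming saturation.

I_D = 1.03 mA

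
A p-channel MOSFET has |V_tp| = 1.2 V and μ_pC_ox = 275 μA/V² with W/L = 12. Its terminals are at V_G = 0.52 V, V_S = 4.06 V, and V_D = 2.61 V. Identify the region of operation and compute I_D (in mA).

V_SG = V_S − V_G = 4.06 − 0.52 = 3.54 V; V_SD = V_S − V_D = 4.06 − 2.61 = 1.45 V.
k_p = μ_pC_ox · (W/L) = 3.3 mA/V².
V_ov = V_SG − |V_tp| = 3.54 − 1.2 = 2.34 V.
Since V_SD = 1.45 V < V_ov = 2.34 V, the device is in the triode region.
I_D = k_p [V_ov · V_SD − ½ V_SD²] = 3.3 × [2.34 × 1.45 − 0.5 × 1.45²] = 7.73 mA.

Triode; I_D = 7.73 mA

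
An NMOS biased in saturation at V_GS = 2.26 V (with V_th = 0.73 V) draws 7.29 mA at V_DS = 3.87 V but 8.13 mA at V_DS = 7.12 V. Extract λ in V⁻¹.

λ = 0.0411 V⁻¹

With V_GS fixed, I_D ∝ (1 + λ V_DS) in saturation, so I_D2/I_D1 = (1 + λ V_DS2)/(1 + λ V_DS1).
8.13/7.29 = 1.115 = (1 + 7.12 λ)/(1 + 3.87 λ).
Solving: λ (I_D1 V_DS2 − I_D2 V_DS1) = I_D2 − I_D1, so λ = (8.13 − 7.29) / (7.29 × 7.12 − 8.13 × 3.87) = 0.84 / 20.4 = 0.0411 V⁻¹.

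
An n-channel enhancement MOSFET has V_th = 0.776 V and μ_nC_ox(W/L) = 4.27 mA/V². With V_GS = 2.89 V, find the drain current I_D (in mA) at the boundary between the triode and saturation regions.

I_D = 9.54 mA

At the boundary V_DS = V_ov = V_GS − V_th = 2.89 − 0.776 = 2.11 V.
I_D = ½ k_n V_ov² = 0.5 × 4.27 × 2.11² = 9.54 mA.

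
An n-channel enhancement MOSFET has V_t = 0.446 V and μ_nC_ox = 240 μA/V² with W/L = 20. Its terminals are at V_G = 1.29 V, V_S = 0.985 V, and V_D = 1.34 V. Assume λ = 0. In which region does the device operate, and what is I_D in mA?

V_GS = V_G − V_S = 1.29 − 0.985 = 0.305 V; V_DS = V_D − V_S = 1.34 − 0.985 = 0.355 V.
V_GS = 0.305 V < V_t = 0.446 V, so the transistor is in cutoff.

Cutoff; I_D = 0 mA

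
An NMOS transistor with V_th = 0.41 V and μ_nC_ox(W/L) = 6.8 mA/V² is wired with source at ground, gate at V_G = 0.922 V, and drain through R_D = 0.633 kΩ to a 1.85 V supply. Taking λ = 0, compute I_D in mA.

V_GS = V_G = 0.922 V, so V_ov = 0.922 − 0.41 = 0.512 V.
Assume saturation: I_D = ½ k_n V_ov² = 0.5 × 6.8 × 0.512² = 0.891 mA, giving V_DS = V_DD − I_D R_D = 1.85 − 0.891 × 0.633 = 1.29 V.
V_DS = 1.29 V ≥ V_ov = 0.512 V, confirming saturation.

I_D = 0.891 mA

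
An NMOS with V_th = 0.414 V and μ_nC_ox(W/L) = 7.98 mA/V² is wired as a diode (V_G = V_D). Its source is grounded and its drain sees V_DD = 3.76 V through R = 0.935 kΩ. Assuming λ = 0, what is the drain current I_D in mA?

With gate tied to drain, V_GS = V_DS ≥ V_GS − V_th, so the device is in saturation.
KCL at the drain: ½ k_n (V_GS − V_th)² = (V_DD − V_GS)/R.
Let x = V_GS − 0.414. Then 3.73 x² + x − 3.346 = 0, giving x = 0.822 V (positive root), so V_GS = 1.24 V.
I_D = (V_DD − V_GS)/R = (3.76 − 1.24) / 0.935 = 2.7 mA.

I_D = 2.70 mA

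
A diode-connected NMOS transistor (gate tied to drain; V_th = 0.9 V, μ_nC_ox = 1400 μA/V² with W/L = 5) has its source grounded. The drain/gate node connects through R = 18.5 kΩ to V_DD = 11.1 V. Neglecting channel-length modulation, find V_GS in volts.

With gate tied to drain, V_GS = V_DS ≥ V_GS − V_th, so the device is in saturation.
k_n = μ_nC_ox · (W/L) = 7 mA/V².
KCL at the drain: ½ k_n (V_GS − V_th)² = (V_DD − V_GS)/R.
Let x = V_GS − 0.9. Then 64.8 x² + x − 10.2 = 0, giving x = 0.389 V (positive root), so V_GS = 1.29 V.
I_D = (V_DD − V_GS)/R = (11.1 − 1.29) / 18.5 = 0.53 mA.

V_GS = 1.29 V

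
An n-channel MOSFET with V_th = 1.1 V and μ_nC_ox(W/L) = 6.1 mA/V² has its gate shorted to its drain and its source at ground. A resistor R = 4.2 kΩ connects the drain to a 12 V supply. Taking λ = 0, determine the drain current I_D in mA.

With gate tied to drain, V_GS = V_DS ≥ V_GS − V_th, so the device is in saturation.
KCL at the drain: ½ k_n (V_GS − V_th)² = (V_DD − V_GS)/R.
Let x = V_GS − 1.1. Then 12.8 x² + x − 10.9 = 0, giving x = 0.884 V (positive root), so V_GS = 1.98 V.
I_D = (V_DD − V_GS)/R = (12 − 1.98) / 4.2 = 2.38 mA.

I_D = 2.38 mA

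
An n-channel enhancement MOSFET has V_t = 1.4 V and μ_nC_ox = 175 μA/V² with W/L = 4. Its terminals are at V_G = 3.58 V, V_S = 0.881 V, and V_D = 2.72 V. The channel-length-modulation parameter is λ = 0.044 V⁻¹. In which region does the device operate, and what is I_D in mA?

V_GS = V_G − V_S = 3.58 − 0.881 = 2.7 V; V_DS = V_D − V_S = 2.72 − 0.881 = 1.84 V.
k_n = μ_nC_ox · (W/L) = 0.7 mA/V².
V_ov = V_GS − V_t = 2.7 − 1.4 = 1.3 V.
Since V_DS = 1.84 V ≥ V_ov = 1.3 V, the device is in saturation.
I_D = ½ k_n V_ov² (1 + λ V_DS) = 0.5 × 0.7 × 1.3² × (1 + 0.044 × 1.84) = 0.638 mA.

Saturation; I_D = 0.638 mA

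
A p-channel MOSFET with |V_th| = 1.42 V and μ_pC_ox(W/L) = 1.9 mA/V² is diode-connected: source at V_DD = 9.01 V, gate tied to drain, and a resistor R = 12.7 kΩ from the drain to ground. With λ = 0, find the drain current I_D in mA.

I_D = 0.538 mA

With gate tied to drain, V_SG = V_SD ≥ V_SG − |V_th|, so the device is in saturation.
KCL at the drain: ½ k_p (V_SG − |V_th|)² = (V_DD − V_SG)/R.
Let x = V_SG − 1.42. Then 12.1 x² + x − 7.59 = 0, giving x = 0.753 V (positive root), so V_SG = 2.17 V.
I_D = (V_DD − V_SG)/R = (9.01 − 2.17) / 12.7 = 0.538 mA.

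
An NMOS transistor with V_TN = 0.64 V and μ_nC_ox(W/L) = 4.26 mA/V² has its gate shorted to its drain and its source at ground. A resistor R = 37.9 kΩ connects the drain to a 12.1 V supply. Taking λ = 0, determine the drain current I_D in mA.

With gate tied to drain, V_GS = V_DS ≥ V_GS − V_TN, so the device is in saturation.
KCL at the drain: ½ k_n (V_GS − V_TN)² = (V_DD − V_GS)/R.
Let x = V_GS − 0.64. Then 80.7 x² + x − 11.46 = 0, giving x = 0.371 V (positive root), so V_GS = 1.01 V.
I_D = (V_DD − V_GS)/R = (12.1 − 1.01) / 37.9 = 0.293 mA.

I_D = 0.293 mA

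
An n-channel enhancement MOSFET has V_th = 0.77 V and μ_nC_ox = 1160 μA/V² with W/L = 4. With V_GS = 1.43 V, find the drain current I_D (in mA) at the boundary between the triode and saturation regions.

I_D = 1.01 mA

At the boundary V_DS = V_ov = V_GS − V_th = 1.43 − 0.77 = 0.66 V.
k_n = μ_nC_ox · (W/L) = 4.64 mA/V².
I_D = ½ k_n V_ov² = 0.5 × 4.64 × 0.66² = 1.01 mA.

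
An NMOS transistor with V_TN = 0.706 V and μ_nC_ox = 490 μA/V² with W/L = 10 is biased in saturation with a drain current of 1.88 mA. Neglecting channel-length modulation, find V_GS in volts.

V_GS = 1.58 V

k_n = μ_nC_ox · (W/L) = 4.9 mA/V².
In saturation I_D = ½ k_n (V_GS − V_TN)², so V_GS − V_TN = √(2 I_D / k_n) = √(2 × 1.88 / 4.9) = 0.876 V.
V_GS = 0.706 + 0.876 = 1.58 V.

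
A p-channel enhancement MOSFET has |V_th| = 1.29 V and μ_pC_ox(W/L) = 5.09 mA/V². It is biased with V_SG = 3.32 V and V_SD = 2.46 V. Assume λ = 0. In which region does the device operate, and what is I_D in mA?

V_ov = V_SG − |V_th| = 3.32 − 1.29 = 2.03 V.
Since V_SD = 2.46 V ≥ V_ov = 2.03 V, the device is in saturation.
I_D = ½ k_p V_ov² = 0.5 × 5.09 × 2.03² = 10.5 mA.

Saturation; I_D = 10.5 mA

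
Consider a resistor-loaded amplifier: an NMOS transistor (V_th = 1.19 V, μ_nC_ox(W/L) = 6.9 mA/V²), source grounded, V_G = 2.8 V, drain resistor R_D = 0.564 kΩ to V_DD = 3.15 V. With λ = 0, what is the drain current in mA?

V_GS = V_G = 2.8 V, so V_ov = 2.8 − 1.19 = 1.61 V.
Assume saturation: I_D = ½ k_n V_ov² = 0.5 × 6.9 × 1.61² = 8.94 mA, giving V_DS = V_DD − I_D R_D = 3.15 − 8.94 × 0.564 = -1.89 V.
But -1.89 V < V_ov = 1.61 V, so the device is actually in triode.
In triode I_D = k_n[V_ov V_DS − ½ V_DS²] and I_D = (V_DD − V_DS)/R_D. Equating: 1.95 V_DS² − 7.265 V_DS + 3.15 = 0, giving V_DS = 0.501 V (the root below V_ov).
I_D = (3.15 − 0.501) / 0.564 = 4.7 mA.

I_D = 4.70 mA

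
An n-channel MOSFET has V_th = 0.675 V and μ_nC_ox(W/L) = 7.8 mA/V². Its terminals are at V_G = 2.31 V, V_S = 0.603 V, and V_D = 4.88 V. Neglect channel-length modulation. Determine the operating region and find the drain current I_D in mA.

Saturation; I_D = 4.15 mA

V_GS = V_G − V_S = 2.31 − 0.603 = 1.71 V; V_DS = V_D − V_S = 4.88 − 0.603 = 4.28 V.
V_ov = V_GS − V_th = 1.71 − 0.675 = 1.03 V.
Since V_DS = 4.28 V ≥ V_ov = 1.03 V, the device is in saturation.
I_D = ½ k_n V_ov² = 0.5 × 7.8 × 1.03² = 4.15 mA.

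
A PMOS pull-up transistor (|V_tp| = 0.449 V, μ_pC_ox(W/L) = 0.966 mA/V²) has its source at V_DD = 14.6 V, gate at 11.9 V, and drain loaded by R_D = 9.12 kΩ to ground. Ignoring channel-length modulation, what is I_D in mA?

V_SG = V_DD − V_G = 14.6 − 11.9 = 2.7 V, so V_ov = 2.7 − 0.449 = 2.25 V.
Assume saturation: I_D = ½ k_p V_ov² = 0.5 × 0.966 × 2.25² = 2.45 mA, giving V_SD = V_DD − I_D R_D = 14.6 − 2.45 × 9.12 = -7.72 V.
But -7.72 V < V_ov = 2.25 V, so the device is actually in triode.
In triode I_D = k_p[V_ov V_SD − ½ V_SD²] and I_D = (V_DD − V_SD)/R_D. Equating: 4.4 V_SD² − 20.83 V_SD + 14.6 = 0, giving V_SD = 0.856 V (the root below V_ov).
I_D = (14.6 − 0.856) / 9.12 = 1.51 mA.

I_D = 1.51 mA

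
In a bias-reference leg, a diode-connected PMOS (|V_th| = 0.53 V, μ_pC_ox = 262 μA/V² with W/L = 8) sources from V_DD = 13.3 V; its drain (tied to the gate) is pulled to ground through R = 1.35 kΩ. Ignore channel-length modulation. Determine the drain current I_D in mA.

With gate tied to drain, V_SG = V_SD ≥ V_SG − |V_th|, so the device is in saturation.
k_p = μ_pC_ox · (W/L) = 2.096 mA/V².
KCL at the drain: ½ k_p (V_SG − |V_th|)² = (V_DD − V_SG)/R.
Let x = V_SG − 0.53. Then 1.41 x² + x − 12.77 = 0, giving x = 2.67 V (positive root), so V_SG = 3.2 V.
I_D = (V_DD − V_SG)/R = (13.3 − 3.2) / 1.35 = 7.48 mA.

I_D = 7.48 mA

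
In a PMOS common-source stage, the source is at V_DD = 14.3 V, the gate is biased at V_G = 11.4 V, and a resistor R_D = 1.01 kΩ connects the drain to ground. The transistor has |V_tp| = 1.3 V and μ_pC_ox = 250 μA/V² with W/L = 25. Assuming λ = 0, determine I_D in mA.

I_D = 8.00 mA

V_SG = V_DD − V_G = 14.3 − 11.4 = 2.9 V, so V_ov = 2.9 − 1.3 = 1.6 V.
k_p = μ_pC_ox · (W/L) = 6.25 mA/V².
Assume saturation: I_D = ½ k_p V_ov² = 0.5 × 6.25 × 1.6² = 8 mA, giving V_SD = V_DD − I_D R_D = 14.3 − 8 × 1.01 = 6.22 V.
V_SD = 6.22 V ≥ V_ov = 1.6 V, confirming saturation.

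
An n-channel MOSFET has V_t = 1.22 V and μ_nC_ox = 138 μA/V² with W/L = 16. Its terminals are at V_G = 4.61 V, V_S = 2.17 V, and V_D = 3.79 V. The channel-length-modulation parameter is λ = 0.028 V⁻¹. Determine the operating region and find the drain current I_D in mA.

V_GS = V_G − V_S = 4.61 − 2.17 = 2.44 V; V_DS = V_D − V_S = 3.79 − 2.17 = 1.62 V.
k_n = μ_nC_ox · (W/L) = 2.208 mA/V².
V_ov = V_GS − V_t = 2.44 − 1.22 = 1.22 V.
Since V_DS = 1.62 V ≥ V_ov = 1.22 V, the device is in saturation.
I_D = ½ k_n V_ov² (1 + λ V_DS) = 0.5 × 2.208 × 1.22² × (1 + 0.028 × 1.62) = 1.72 mA.

Saturation; I_D = 1.72 mA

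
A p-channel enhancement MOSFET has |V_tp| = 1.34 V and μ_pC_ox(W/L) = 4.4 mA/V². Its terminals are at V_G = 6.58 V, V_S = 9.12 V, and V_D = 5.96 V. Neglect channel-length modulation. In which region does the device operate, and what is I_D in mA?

Saturation; I_D = 3.17 mA

V_SG = V_S − V_G = 9.12 − 6.58 = 2.54 V; V_SD = V_S − V_D = 9.12 − 5.96 = 3.16 V.
V_ov = V_SG − |V_tp| = 2.54 − 1.34 = 1.2 V.
Since V_SD = 3.16 V ≥ V_ov = 1.2 V, the device is in saturation.
I_D = ½ k_p V_ov² = 0.5 × 4.4 × 1.2² = 3.17 mA.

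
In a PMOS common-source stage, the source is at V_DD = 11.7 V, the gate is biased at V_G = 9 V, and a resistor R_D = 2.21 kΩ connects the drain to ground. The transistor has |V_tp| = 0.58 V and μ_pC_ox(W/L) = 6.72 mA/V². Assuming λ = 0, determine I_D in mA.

V_SG = V_DD − V_G = 11.7 − 9 = 2.7 V, so V_ov = 2.7 − 0.58 = 2.12 V.
Assume saturation: I_D = ½ k_p V_ov² = 0.5 × 6.72 × 2.12² = 15.1 mA, giving V_SD = V_DD − I_D R_D = 11.7 − 15.1 × 2.21 = -21.7 V.
But -21.7 V < V_ov = 2.12 V, so the device is actually in triode.
In triode I_D = k_p[V_ov V_SD − ½ V_SD²] and I_D = (V_DD − V_SD)/R_D. Equating: 7.43 V_SD² − 32.48 V_SD + 11.7 = 0, giving V_SD = 0.396 V (the root below V_ov).
I_D = (11.7 − 0.396) / 2.21 = 5.11 mA.

I_D = 5.11 mA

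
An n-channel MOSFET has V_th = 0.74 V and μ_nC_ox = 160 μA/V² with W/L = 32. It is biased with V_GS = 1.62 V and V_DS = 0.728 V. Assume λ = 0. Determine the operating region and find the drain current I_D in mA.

k_n = μ_nC_ox · (W/L) = 5.12 mA/V².
V_ov = V_GS − V_th = 1.62 − 0.74 = 0.88 V.
Since V_DS = 0.728 V < V_ov = 0.88 V, the device is in the triode region.
I_D = k_n [V_ov · V_DS − ½ V_DS²] = 5.12 × [0.88 × 0.728 − 0.5 × 0.728²] = 1.92 mA.

Triode; I_D = 1.92 mA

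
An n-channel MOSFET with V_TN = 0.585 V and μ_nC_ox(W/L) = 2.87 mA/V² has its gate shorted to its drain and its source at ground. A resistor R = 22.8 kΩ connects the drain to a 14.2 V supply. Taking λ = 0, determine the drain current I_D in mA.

I_D = 0.570 mA

With gate tied to drain, V_GS = V_DS ≥ V_GS − V_TN, so the device is in saturation.
KCL at the drain: ½ k_n (V_GS − V_TN)² = (V_DD − V_GS)/R.
Let x = V_GS − 0.585. Then 32.7 x² + x − 13.61 = 0, giving x = 0.63 V (positive root), so V_GS = 1.21 V.
I_D = (V_DD − V_GS)/R = (14.2 − 1.21) / 22.8 = 0.57 mA.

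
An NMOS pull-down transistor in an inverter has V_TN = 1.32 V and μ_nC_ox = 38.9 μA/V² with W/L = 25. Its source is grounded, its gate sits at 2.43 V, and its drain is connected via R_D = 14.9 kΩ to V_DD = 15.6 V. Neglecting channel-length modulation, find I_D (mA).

I_D = 0.599 mA

V_GS = V_G = 2.43 V, so V_ov = 2.43 − 1.32 = 1.11 V.
k_n = μ_nC_ox · (W/L) = 0.9725 mA/V².
Assume saturation: I_D = ½ k_n V_ov² = 0.5 × 0.9725 × 1.11² = 0.599 mA, giving V_DS = V_DD − I_D R_D = 15.6 − 0.599 × 14.9 = 6.67 V.
V_DS = 6.67 V ≥ V_ov = 1.11 V, confirming saturation.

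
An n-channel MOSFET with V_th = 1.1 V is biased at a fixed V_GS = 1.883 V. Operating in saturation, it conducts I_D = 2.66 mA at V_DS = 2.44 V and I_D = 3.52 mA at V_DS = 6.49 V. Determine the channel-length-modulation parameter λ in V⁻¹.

λ = 0.0991 V⁻¹

With V_GS fixed, I_D ∝ (1 + λ V_DS) in saturation, so I_D2/I_D1 = (1 + λ V_DS2)/(1 + λ V_DS1).
3.52/2.66 = 1.323 = (1 + 6.49 λ)/(1 + 2.44 λ).
Solving: λ (I_D1 V_DS2 − I_D2 V_DS1) = I_D2 − I_D1, so λ = (3.52 − 2.66) / (2.66 × 6.49 − 3.52 × 2.44) = 0.86 / 8.67 = 0.0991 V⁻¹.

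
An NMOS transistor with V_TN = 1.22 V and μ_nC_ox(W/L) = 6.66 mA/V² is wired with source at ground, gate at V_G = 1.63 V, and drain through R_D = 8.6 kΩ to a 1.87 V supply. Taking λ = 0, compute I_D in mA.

V_GS = V_G = 1.63 V, so V_ov = 1.63 − 1.22 = 0.41 V.
Assume saturation: I_D = ½ k_n V_ov² = 0.5 × 6.66 × 0.41² = 0.56 mA, giving V_DS = V_DD − I_D R_D = 1.87 − 0.56 × 8.6 = -2.94 V.
But -2.94 V < V_ov = 0.41 V, so the device is actually in triode.
In triode I_D = k_n[V_ov V_DS − ½ V_DS²] and I_D = (V_DD − V_DS)/R_D. Equating: 28.6 V_DS² − 24.48 V_DS + 1.87 = 0, giving V_DS = 0.0848 V (the root below V_ov).
I_D = (1.87 − 0.0848) / 8.6 = 0.208 mA.

I_D = 0.208 mA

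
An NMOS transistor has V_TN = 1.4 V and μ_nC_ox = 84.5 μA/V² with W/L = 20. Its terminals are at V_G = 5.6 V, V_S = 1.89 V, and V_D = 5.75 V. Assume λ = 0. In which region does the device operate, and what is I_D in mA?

V_GS = V_G − V_S = 5.6 − 1.89 = 3.71 V; V_DS = V_D − V_S = 5.75 − 1.89 = 3.86 V.
k_n = μ_nC_ox · (W/L) = 1.69 mA/V².
V_ov = V_GS − V_TN = 3.71 − 1.4 = 2.31 V.
Since V_DS = 3.86 V ≥ V_ov = 2.31 V, the device is in saturation.
I_D = ½ k_n V_ov² = 0.5 × 1.69 × 2.31² = 4.51 mA.

Saturation; I_D = 4.51 mA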